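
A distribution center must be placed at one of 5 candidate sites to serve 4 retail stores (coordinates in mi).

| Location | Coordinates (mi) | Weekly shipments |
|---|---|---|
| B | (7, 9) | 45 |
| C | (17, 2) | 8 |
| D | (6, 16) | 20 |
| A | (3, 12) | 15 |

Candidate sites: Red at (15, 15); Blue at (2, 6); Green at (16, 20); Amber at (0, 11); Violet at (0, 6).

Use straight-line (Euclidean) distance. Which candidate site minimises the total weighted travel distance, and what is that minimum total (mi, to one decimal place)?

Total weighted distance at each candidate:
  Red (15, 15): total = 921.9
  Blue (2, 6): total = 693.2
  Green (16, 20): total = 1228.2
  Amber (0, 11): total = 685.1
  Violet (0, 6): total = 816.3
Minimum is at Amber with total 685.1 mi.

Amber, total 685.1 mi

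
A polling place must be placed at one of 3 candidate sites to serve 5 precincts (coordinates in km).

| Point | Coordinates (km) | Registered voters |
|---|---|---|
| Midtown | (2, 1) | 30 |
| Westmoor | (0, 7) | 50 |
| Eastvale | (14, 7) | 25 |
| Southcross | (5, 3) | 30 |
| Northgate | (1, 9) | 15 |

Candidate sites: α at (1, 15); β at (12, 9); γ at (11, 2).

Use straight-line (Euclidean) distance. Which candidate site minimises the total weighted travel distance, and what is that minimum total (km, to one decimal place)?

γ, total 1387.2 km

Total weighted distance at each candidate:
  α (1, 15): total = 1675.3
  β (12, 9): total = 1504.8
  γ (11, 2): total = 1387.2
Minimum is at γ with total 1387.2 km.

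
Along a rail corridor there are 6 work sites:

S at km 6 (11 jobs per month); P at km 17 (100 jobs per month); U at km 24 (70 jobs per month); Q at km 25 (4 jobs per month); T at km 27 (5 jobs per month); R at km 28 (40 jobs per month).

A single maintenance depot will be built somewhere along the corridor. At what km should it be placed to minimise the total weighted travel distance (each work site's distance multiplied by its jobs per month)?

x = 24

For a sum of weighted absolute distances on a line, the optimum is the weighted median (not the mean). Total weight W = 230; half-weight = 115.
Sort by position and accumulate weight:
  km 6 (S, w=11) → cum 11
  km 17 (P, w=100) → cum 111
  km 24 (U, w=70) → cum 181  ≥ 115 → median here
  km 25 (Q, w=4) → cum 185
  km 27 (T, w=5) → cum 190
  km 28 (R, w=40) → cum 230
Optimal location: km 24.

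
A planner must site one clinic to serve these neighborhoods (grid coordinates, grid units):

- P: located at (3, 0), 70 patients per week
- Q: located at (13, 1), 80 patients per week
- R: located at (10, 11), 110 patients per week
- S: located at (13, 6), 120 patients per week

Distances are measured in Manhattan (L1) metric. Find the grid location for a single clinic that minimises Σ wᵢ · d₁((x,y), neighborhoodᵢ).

Manhattan distance separates: Σwᵢ(|x−xᵢ|+|y−yᵢ|) = Σwᵢ|x−xᵢ| + Σwᵢ|y−yᵢ|, so x and y are optimised independently as 1-D weighted medians.
Total weight W = 380; half = 190.
x-coordinate, sorted with cumulative weight:
  x=3 (P, w=70) cum 70
  x=10 (R, w=110) cum 180
  x=13 (Q, w=80) cum 260  ← median
  x=13 (S, w=120) cum 380
⇒ x* = 13
y-coordinate, sorted with cumulative weight:
  y=0 (P, w=70) cum 70
  y=1 (Q, w=80) cum 150
  y=6 (S, w=120) cum 270  ← median
  y=11 (R, w=110) cum 380
⇒ y* = 6

(13, 6)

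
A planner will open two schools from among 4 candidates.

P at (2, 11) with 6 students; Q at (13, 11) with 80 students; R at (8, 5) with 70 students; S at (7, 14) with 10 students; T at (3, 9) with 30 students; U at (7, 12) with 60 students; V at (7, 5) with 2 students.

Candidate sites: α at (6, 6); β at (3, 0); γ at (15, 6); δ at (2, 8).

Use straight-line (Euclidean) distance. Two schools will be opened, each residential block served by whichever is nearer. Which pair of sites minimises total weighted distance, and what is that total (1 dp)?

{α, γ}, total 1201.5

Evaluate every pair (each demand assigned to the nearer of the two):
  {α, γ}: total = 1201.5
  {α, δ}: total = 1351.0
  {γ, δ}: total = 1434.8
  {α, β}: total = 1458.8
  {β, δ}: total = 1916.1
  {β, γ}: total = 1988.0
Best pair: {α, γ} with total 1201.5.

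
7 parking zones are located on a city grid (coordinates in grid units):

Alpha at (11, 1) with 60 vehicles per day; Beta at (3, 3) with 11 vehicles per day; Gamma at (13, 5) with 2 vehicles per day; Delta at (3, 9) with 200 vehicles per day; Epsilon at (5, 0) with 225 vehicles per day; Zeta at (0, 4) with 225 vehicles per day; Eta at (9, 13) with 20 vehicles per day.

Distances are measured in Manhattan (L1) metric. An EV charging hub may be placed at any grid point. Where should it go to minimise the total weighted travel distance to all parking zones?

(3, 4)

Manhattan distance separates: Σwᵢ(|x−xᵢ|+|y−yᵢ|) = Σwᵢ|x−xᵢ| + Σwᵢ|y−yᵢ|, so x and y are optimised independently as 1-D weighted medians.
Total weight W = 743; half = 371.5.
x-coordinate, sorted with cumulative weight:
  x=0 (Zeta, w=225) cum 225
  x=3 (Beta, w=11) cum 236
  x=3 (Delta, w=200) cum 436  ← median
  x=5 (Epsilon, w=225) cum 661
  x=9 (Eta, w=20) cum 681
  x=11 (Alpha, w=60) cum 741
  x=13 (Gamma, w=2) cum 743
⇒ x* = 3
y-coordinate, sorted with cumulative weight:
  y=0 (Epsilon, w=225) cum 225
  y=1 (Alpha, w=60) cum 285
  y=3 (Beta, w=11) cum 296
  y=4 (Zeta, w=225) cum 521  ← median
  y=5 (Gamma, w=2) cum 523
  y=9 (Delta, w=200) cum 723
  y=13 (Eta, w=20) cum 743
⇒ y* = 4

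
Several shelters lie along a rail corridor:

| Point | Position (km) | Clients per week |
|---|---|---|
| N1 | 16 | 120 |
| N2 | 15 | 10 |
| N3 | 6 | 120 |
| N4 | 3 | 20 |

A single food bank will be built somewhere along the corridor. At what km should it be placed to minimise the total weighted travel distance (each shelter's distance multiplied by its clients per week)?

x = 6

For a sum of weighted absolute distances on a line, the optimum is the weighted median (not the mean). Total weight W = 270; half-weight = 135.
Sort by position and accumulate weight:
  km 3 (N4, w=20) → cum 20
  km 6 (N3, w=120) → cum 140  ≥ 135 → median here
  km 15 (N2, w=10) → cum 150
  km 16 (N1, w=120) → cum 270
Optimal location: km 6.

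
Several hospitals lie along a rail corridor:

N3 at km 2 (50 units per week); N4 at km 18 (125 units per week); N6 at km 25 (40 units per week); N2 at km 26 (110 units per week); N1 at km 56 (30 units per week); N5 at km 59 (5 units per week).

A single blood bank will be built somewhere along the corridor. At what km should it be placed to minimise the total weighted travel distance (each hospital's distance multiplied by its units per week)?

For a sum of weighted absolute distances on a line, the optimum is the weighted median (not the mean). Total weight W = 360; half-weight = 180.
Sort by position and accumulate weight:
  km 2 (N3, w=50) → cum 50
  km 18 (N4, w=125) → cum 175
  km 25 (N6, w=40) → cum 215  ≥ 180 → median here
  km 26 (N2, w=110) → cum 325
  km 56 (N1, w=30) → cum 355
  km 59 (N5, w=5) → cum 360
Optimal location: km 25.

x = 25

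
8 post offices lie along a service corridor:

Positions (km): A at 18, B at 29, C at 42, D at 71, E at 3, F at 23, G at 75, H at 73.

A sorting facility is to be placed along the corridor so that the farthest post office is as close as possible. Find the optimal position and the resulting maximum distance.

The 1-center on a line is the midpoint of the two extreme points: leftmost at 3, rightmost at 75.
Optimal location = (3 + 75)/2 = 39; maximum distance = (75 − 3)/2 = 36.

location 39, max distance 36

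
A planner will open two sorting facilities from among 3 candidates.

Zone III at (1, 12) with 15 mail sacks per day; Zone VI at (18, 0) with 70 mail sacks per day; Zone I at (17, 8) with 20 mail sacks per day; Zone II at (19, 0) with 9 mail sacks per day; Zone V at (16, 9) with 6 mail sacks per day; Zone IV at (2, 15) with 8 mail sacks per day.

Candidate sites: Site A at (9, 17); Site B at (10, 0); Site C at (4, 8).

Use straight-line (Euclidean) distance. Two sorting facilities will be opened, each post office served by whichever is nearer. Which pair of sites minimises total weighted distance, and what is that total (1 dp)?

{Site B, Site C}, total 1051.7

Evaluate every pair (each demand assigned to the nearer of the two):
  {Site B, Site C}: total = 1051.7
  {Site A, Site B}: total = 1117.1
  {Site A, Site C}: total = 1719.6
Best pair: {Site B, Site C} with total 1051.7.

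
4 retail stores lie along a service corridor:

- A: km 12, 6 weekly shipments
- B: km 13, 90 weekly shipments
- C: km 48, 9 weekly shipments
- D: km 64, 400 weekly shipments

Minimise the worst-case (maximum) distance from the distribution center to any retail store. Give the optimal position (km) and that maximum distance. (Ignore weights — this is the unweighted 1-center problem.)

location 38, max distance 26

The 1-center on a line is the midpoint of the two extreme points: leftmost at 12, rightmost at 64.
Optimal location = (12 + 64)/2 = 38; maximum distance = (64 − 12)/2 = 26.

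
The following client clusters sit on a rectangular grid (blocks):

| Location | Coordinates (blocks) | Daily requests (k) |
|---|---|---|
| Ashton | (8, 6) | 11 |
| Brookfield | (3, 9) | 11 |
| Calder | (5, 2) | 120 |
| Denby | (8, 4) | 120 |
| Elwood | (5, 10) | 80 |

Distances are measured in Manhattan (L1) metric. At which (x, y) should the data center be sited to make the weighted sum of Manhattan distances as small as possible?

(5, 4)

Manhattan distance separates: Σwᵢ(|x−xᵢ|+|y−yᵢ|) = Σwᵢ|x−xᵢ| + Σwᵢ|y−yᵢ|, so x and y are optimised independently as 1-D weighted medians.
Total weight W = 342; half = 171.
x-coordinate, sorted with cumulative weight:
  x=3 (Brookfield, w=11) cum 11
  x=5 (Calder, w=120) cum 131
  x=5 (Elwood, w=80) cum 211  ← median
  x=8 (Ashton, w=11) cum 222
  x=8 (Denby, w=120) cum 342
⇒ x* = 5
y-coordinate, sorted with cumulative weight:
  y=2 (Calder, w=120) cum 120
  y=4 (Denby, w=120) cum 240  ← median
  y=6 (Ashton, w=11) cum 251
  y=9 (Brookfield, w=11) cum 262
  y=10 (Elwood, w=80) cum 342
⇒ y* = 4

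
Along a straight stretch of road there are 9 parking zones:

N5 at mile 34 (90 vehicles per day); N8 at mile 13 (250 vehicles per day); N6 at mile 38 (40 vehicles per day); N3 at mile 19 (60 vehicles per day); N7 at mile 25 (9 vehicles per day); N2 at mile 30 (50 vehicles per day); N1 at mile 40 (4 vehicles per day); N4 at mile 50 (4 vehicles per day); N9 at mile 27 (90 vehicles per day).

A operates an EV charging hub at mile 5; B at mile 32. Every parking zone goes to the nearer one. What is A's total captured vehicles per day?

The indifferent point is the midpoint (5+32)/2 = 18.5; parking zones left of it (closer to A at 5) go to A, those right go to B.
  N8 at 13 (w=250) → A
  N3 at 19 (w=60) → B
  N7 at 25 (w=9) → B
  N9 at 27 (w=90) → B
  N2 at 30 (w=50) → B
  N5 at 34 (w=90) → B
  N6 at 38 (w=40) → B
  N1 at 40 (w=4) → B
  N4 at 50 (w=4) → B
A captures 250; B captures 347.

250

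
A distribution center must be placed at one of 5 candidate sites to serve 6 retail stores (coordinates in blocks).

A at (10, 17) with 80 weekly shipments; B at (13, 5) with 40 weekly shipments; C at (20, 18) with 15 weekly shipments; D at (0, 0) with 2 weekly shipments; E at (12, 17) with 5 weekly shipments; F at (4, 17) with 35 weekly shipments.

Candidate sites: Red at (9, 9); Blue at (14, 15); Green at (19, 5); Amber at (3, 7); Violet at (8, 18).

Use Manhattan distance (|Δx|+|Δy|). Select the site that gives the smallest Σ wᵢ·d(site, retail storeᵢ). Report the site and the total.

Total weighted distance at each candidate:
  Red (9, 9): total = 1886
  Blue (14, 15): total = 1553
  Green (19, 5): total = 3218
  Amber (3, 7): total = 2760
  Violet (8, 18): total = 1392
Minimum is at Violet with total 1392 blocks.

Violet, total 1392 blocks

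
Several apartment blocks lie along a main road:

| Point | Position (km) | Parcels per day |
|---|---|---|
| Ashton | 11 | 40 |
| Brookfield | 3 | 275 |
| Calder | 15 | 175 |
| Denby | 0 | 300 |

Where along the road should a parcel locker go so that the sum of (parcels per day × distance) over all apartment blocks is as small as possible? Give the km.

For a sum of weighted absolute distances on a line, the optimum is the weighted median (not the mean). Total weight W = 790; half-weight = 395.
Sort by position and accumulate weight:
  km 0 (Denby, w=300) → cum 300
  km 3 (Brookfield, w=275) → cum 575  ≥ 395 → median here
  km 11 (Ashton, w=40) → cum 615
  km 15 (Calder, w=175) → cum 790
Optimal location: km 3.

x = 3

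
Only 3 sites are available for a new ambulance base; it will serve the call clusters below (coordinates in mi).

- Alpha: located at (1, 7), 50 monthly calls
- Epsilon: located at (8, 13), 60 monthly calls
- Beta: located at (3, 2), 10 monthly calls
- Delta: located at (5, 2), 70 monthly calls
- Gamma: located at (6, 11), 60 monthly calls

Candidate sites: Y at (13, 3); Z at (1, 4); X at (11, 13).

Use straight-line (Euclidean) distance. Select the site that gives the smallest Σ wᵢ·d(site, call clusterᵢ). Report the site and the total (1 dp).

Total weighted distance at each candidate:
  Y (13, 3): total = 2605.9
  Z (1, 4): total = 1691.6
  X (11, 13): total = 2099.3
Minimum is at Z with total 1691.6 mi.

Z, total 1691.6 mi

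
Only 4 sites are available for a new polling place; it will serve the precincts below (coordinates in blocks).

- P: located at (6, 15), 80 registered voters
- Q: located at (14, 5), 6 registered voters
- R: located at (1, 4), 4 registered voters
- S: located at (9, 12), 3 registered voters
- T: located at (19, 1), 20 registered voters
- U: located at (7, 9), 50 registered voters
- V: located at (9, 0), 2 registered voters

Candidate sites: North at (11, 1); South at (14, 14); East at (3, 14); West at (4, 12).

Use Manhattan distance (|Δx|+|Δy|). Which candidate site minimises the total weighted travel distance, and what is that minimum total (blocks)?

Total weighted distance at each candidate:
  North (11, 1): total = 2419
  South (14, 14): total = 1885
  East (3, 14): total = 1582
  West (4, 12): total = 1415
Minimum is at West with total 1415 blocks.

West, total 1415 blocks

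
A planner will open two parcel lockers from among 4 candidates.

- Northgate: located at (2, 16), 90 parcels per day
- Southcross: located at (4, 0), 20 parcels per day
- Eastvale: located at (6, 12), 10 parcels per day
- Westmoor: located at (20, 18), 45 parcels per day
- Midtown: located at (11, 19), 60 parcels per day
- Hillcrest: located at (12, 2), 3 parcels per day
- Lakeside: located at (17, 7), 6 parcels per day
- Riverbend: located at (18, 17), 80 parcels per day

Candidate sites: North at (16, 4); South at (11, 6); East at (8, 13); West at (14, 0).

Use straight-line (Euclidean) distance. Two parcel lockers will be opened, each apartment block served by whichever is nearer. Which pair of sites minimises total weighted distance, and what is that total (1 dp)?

{South, East}, total 2708.5

Evaluate every pair (each demand assigned to the nearer of the two):
  {South, East}: total = 2708.5
  {East, West}: total = 2729.4
  {North, East}: total = 2760.6
  {North, South}: total = 3982.9
  {South, West}: total = 4016.4
  {North, West}: total = 4671.2
Best pair: {South, East} with total 2708.5.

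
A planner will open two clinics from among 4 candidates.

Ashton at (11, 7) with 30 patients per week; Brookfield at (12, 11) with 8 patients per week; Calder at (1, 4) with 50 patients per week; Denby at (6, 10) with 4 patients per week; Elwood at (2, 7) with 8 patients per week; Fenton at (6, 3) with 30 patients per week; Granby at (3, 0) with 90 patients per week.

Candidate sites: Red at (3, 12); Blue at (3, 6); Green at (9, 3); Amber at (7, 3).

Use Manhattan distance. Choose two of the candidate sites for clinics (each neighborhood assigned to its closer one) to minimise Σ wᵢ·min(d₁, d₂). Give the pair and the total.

Evaluate every pair (each demand assigned to the nearer of the two):
  {Blue, Green}: total = 1142
  {Blue, Amber}: total = 1158
  {Red, Blue}: total = 1306
  {Green, Amber}: total = 1382
  {Red, Amber}: total = 1398
  {Red, Green}: total = 1678
Best pair: {Blue, Green} with total 1142.

{Blue, Green}, total 1142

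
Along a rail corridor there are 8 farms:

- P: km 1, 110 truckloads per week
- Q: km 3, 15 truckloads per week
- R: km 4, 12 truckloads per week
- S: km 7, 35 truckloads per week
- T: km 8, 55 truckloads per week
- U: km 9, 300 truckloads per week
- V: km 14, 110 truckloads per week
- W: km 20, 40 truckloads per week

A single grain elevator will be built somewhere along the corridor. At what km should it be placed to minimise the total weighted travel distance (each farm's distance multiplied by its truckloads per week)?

x = 9

For a sum of weighted absolute distances on a line, the optimum is the weighted median (not the mean). Total weight W = 677; half-weight = 338.5.
Sort by position and accumulate weight:
  km 1 (P, w=110) → cum 110
  km 3 (Q, w=15) → cum 125
  km 4 (R, w=12) → cum 137
  km 7 (S, w=35) → cum 172
  km 8 (T, w=55) → cum 227
  km 9 (U, w=300) → cum 527  ≥ 338.5 → median here
  km 14 (V, w=110) → cum 637
  km 20 (W, w=40) → cum 677
Optimal location: km 9.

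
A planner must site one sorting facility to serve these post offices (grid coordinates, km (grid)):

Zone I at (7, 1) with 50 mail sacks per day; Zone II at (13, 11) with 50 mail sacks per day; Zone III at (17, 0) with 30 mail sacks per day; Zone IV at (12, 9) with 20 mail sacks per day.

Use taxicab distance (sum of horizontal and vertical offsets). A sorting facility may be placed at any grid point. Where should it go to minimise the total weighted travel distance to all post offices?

(13, 1)

Manhattan distance separates: Σwᵢ(|x−xᵢ|+|y−yᵢ|) = Σwᵢ|x−xᵢ| + Σwᵢ|y−yᵢ|, so x and y are optimised independently as 1-D weighted medians.
Total weight W = 150; half = 75.
x-coordinate, sorted with cumulative weight:
  x=7 (Zone I, w=50) cum 50
  x=12 (Zone IV, w=20) cum 70
  x=13 (Zone II, w=50) cum 120  ← median
  x=17 (Zone III, w=30) cum 150
⇒ x* = 13
y-coordinate, sorted with cumulative weight:
  y=0 (Zone III, w=30) cum 30
  y=1 (Zone I, w=50) cum 80  ← median
  y=9 (Zone IV, w=20) cum 100
  y=11 (Zone II, w=50) cum 150
⇒ y* = 1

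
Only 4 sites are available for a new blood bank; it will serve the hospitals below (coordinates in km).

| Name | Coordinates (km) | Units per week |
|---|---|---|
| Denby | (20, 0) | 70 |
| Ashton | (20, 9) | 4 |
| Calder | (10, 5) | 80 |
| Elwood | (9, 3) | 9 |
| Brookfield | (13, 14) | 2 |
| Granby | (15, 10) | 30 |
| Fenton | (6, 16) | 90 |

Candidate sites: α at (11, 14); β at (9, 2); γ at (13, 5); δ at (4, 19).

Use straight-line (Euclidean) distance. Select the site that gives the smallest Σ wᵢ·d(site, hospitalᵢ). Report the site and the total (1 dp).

γ, total 2267.7 km

Total weighted distance at each candidate:
  α (11, 14): total = 2689.6
  β (9, 2): total = 2710.7
  γ (13, 5): total = 2267.7
  δ (4, 19): total = 3955.1
Minimum is at γ with total 2267.7 km.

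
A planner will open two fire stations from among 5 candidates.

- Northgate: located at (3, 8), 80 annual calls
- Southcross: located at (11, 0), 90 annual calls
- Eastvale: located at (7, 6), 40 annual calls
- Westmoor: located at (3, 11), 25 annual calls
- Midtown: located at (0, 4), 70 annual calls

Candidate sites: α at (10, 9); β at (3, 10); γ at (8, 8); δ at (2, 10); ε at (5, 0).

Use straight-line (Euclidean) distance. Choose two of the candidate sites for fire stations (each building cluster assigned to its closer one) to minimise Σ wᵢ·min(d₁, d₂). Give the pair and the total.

Evaluate every pair (each demand assigned to the nearer of the two):
  {β, ε}: total = 1399.5
  {δ, ε}: total = 1449.9
  {β, γ}: total = 1513.0
  {γ, δ}: total = 1515.4
  {γ, ε}: total = 1623.4
  {α, β}: total = 1639.3
  {α, δ}: total = 1641.6
  {α, ε}: total = 1905.6
  {β, δ}: total = 2006.6
  {α, γ}: total = 2030.3
Best pair: {β, ε} with total 1399.5.

{β, ε}, total 1399.5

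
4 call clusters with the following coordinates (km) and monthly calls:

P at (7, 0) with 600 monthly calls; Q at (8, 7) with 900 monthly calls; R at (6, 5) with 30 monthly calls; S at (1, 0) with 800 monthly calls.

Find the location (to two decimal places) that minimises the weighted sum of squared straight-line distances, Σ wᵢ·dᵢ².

The minimiser of Σwᵢ‖p−pᵢ‖² is the weighted centroid p* = (Σwᵢpᵢ)/(Σwᵢ).
Σwᵢ = 2330.
Σwᵢxᵢ = 600·7 + 900·8 + 30·6 + 800·1 = 12380.
Σwᵢyᵢ = 600·0 + 900·7 + 30·5 + 800·0 = 6450.
x* = 12380/2330 = 5.31, y* = 6450/2330 = 2.77.

(5.31, 2.77)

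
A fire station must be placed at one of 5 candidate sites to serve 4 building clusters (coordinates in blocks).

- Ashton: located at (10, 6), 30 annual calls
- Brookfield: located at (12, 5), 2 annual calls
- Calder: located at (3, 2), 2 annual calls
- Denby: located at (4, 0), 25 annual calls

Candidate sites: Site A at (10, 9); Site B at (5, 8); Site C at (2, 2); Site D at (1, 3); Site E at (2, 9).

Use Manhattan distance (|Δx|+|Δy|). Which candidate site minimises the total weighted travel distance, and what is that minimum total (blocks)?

Site B, total 471 blocks

Total weighted distance at each candidate:
  Site A (10, 9): total = 505
  Site B (5, 8): total = 471
  Site C (2, 2): total = 488
  Site D (1, 3): total = 542
  Site E (2, 9): total = 649
Minimum is at Site B with total 471 blocks.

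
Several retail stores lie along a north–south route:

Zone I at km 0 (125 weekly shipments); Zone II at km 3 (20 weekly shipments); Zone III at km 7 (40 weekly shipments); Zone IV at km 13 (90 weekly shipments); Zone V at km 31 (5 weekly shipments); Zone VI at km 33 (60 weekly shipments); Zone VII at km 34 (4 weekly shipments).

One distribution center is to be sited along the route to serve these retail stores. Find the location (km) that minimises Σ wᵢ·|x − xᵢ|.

For a sum of weighted absolute distances on a line, the optimum is the weighted median (not the mean). Total weight W = 344; half-weight = 172.
Sort by position and accumulate weight:
  km 0 (Zone I, w=125) → cum 125
  km 3 (Zone II, w=20) → cum 145
  km 7 (Zone III, w=40) → cum 185  ≥ 172 → median here
  km 13 (Zone IV, w=90) → cum 275
  km 31 (Zone V, w=5) → cum 280
  km 33 (Zone VI, w=60) → cum 340
  km 34 (Zone VII, w=4) → cum 344
Optimal location: km 7.

x = 7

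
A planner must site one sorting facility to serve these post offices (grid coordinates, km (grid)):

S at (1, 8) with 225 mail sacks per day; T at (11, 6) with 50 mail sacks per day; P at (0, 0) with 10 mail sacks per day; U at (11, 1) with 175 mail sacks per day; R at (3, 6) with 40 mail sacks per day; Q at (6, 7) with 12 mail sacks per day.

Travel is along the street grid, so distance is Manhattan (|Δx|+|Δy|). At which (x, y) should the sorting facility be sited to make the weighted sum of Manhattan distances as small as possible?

Manhattan distance separates: Σwᵢ(|x−xᵢ|+|y−yᵢ|) = Σwᵢ|x−xᵢ| + Σwᵢ|y−yᵢ|, so x and y are optimised independently as 1-D weighted medians.
Total weight W = 512; half = 256.
x-coordinate, sorted with cumulative weight:
  x=0 (P, w=10) cum 10
  x=1 (S, w=225) cum 235
  x=3 (R, w=40) cum 275  ← median
  x=6 (Q, w=12) cum 287
  x=11 (T, w=50) cum 337
  x=11 (U, w=175) cum 512
⇒ x* = 3
y-coordinate, sorted with cumulative weight:
  y=0 (P, w=10) cum 10
  y=1 (U, w=175) cum 185
  y=6 (T, w=50) cum 235
  y=6 (R, w=40) cum 275  ← median
  y=7 (Q, w=12) cum 287
  y=8 (S, w=225) cum 512
⇒ y* = 6

(3, 6)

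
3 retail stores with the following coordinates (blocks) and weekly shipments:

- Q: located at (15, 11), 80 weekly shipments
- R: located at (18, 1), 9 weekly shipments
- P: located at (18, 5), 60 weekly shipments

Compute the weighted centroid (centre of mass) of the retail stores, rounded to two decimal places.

The minimiser of Σwᵢ‖p−pᵢ‖² is the weighted centroid p* = (Σwᵢpᵢ)/(Σwᵢ).
Σwᵢ = 149.
Σwᵢxᵢ = 80·15 + 9·18 + 60·18 = 2442.
Σwᵢyᵢ = 80·11 + 9·1 + 60·5 = 1189.
x* = 2442/149 = 16.39, y* = 1189/149 = 7.98.

(16.39, 7.98)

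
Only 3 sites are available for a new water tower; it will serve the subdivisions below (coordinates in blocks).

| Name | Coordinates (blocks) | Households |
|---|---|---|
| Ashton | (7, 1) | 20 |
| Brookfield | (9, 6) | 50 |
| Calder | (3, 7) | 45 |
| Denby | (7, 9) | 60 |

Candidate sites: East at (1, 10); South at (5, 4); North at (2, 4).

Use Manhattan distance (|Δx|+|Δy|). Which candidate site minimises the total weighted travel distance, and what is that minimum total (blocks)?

South, total 1045 blocks

Total weighted distance at each candidate:
  East (1, 10): total = 1545
  South (5, 4): total = 1045
  North (2, 4): total = 1390
Minimum is at South with total 1045 blocks.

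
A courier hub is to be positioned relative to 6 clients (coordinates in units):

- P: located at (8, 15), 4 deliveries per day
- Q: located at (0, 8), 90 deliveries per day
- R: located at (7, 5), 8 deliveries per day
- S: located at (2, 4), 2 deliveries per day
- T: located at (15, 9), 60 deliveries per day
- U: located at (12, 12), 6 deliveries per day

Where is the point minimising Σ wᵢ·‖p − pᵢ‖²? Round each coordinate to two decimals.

(6.26, 8.47)

The minimiser of Σwᵢ‖p−pᵢ‖² is the weighted centroid p* = (Σwᵢpᵢ)/(Σwᵢ).
Σwᵢ = 170.
Σwᵢxᵢ = 4·8 + 90·0 + 8·7 + 2·2 + 60·15 + 6·12 = 1064.
Σwᵢyᵢ = 4·15 + 90·8 + 8·5 + 2·4 + 60·9 + 6·12 = 1440.
x* = 1064/170 = 6.26, y* = 1440/170 = 8.47.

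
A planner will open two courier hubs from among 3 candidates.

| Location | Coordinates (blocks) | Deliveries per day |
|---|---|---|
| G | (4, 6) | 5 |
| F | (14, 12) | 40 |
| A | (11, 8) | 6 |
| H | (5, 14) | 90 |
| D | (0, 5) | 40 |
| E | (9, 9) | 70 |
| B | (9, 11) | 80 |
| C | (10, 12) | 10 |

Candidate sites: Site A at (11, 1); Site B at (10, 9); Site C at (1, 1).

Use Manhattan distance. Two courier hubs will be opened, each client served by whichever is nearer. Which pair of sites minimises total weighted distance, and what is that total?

Evaluate every pair (each demand assigned to the nearer of the two):
  {Site B, Site C}: total = 1772
  {Site A, Site B}: total = 2137
  {Site A, Site C}: total = 4152
Best pair: {Site B, Site C} with total 1772.

{Site B, Site C}, total 1772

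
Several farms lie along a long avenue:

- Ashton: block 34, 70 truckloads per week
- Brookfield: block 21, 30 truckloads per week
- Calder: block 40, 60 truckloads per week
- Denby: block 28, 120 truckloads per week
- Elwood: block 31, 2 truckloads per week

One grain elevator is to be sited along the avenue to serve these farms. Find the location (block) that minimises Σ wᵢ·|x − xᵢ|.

For a sum of weighted absolute distances on a line, the optimum is the weighted median (not the mean). Total weight W = 282; half-weight = 141.
Sort by position and accumulate weight:
  block 21 (Brookfield, w=30) → cum 30
  block 28 (Denby, w=120) → cum 150  ≥ 141 → median here
  block 31 (Elwood, w=2) → cum 152
  block 34 (Ashton, w=70) → cum 222
  block 40 (Calder, w=60) → cum 282
Optimal location: block 28.

x = 28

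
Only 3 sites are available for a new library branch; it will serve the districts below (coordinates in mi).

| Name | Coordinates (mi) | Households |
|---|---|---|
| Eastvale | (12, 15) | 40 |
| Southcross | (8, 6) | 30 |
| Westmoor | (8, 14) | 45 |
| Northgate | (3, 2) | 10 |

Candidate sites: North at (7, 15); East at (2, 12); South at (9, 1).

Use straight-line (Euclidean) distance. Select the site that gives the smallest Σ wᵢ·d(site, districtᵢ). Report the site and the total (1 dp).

Total weighted distance at each candidate:
  North (7, 15): total = 671.3
  East (2, 12): total = 1057.3
  South (9, 1): total = 1373.2
Minimum is at North with total 671.3 mi.

North, total 671.3 mi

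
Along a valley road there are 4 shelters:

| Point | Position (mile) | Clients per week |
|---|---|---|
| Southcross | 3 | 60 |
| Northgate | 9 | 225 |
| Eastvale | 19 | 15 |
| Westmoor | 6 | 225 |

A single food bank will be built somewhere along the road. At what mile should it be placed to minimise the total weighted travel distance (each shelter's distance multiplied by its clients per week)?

x = 6

For a sum of weighted absolute distances on a line, the optimum is the weighted median (not the mean). Total weight W = 525; half-weight = 262.5.
Sort by position and accumulate weight:
  mile 3 (Southcross, w=60) → cum 60
  mile 6 (Westmoor, w=225) → cum 285  ≥ 262.5 → median here
  mile 9 (Northgate, w=225) → cum 510
  mile 19 (Eastvale, w=15) → cum 525
Optimal location: mile 6.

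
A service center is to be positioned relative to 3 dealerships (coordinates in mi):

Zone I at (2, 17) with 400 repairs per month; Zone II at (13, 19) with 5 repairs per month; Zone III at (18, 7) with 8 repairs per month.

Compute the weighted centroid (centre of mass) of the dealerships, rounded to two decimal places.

The minimiser of Σwᵢ‖p−pᵢ‖² is the weighted centroid p* = (Σwᵢpᵢ)/(Σwᵢ).
Σwᵢ = 413.
Σwᵢxᵢ = 400·2 + 5·13 + 8·18 = 1009.
Σwᵢyᵢ = 400·17 + 5·19 + 8·7 = 6951.
x* = 1009/413 = 2.44, y* = 6951/413 = 16.83.

(2.44, 16.83)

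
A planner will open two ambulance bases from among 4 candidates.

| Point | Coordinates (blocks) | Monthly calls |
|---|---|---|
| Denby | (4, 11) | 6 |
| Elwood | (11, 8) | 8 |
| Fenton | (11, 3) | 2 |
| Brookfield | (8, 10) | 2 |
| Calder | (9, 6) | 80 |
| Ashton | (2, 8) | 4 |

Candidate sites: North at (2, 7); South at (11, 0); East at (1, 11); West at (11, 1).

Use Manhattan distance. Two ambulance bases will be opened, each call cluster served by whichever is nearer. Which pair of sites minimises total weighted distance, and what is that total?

{East, West}, total 670

Evaluate every pair (each demand assigned to the nearer of the two):
  {East, West}: total = 670
  {North, West}: total = 678
  {South, East}: total = 760
  {North, South}: total = 768
  {North, East}: total = 784
  {South, West}: total = 810
Best pair: {East, West} with total 670.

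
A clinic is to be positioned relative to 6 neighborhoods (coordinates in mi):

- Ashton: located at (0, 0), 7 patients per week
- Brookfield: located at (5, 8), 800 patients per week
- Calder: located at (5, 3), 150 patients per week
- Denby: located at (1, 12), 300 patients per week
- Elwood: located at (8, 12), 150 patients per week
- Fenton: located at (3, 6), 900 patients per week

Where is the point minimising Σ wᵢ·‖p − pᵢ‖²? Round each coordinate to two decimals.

(3.88, 7.65)

The minimiser of Σwᵢ‖p−pᵢ‖² is the weighted centroid p* = (Σwᵢpᵢ)/(Σwᵢ).
Σwᵢ = 2307.
Σwᵢxᵢ = 7·0 + 800·5 + 150·5 + 300·1 + 150·8 + 900·3 = 8950.
Σwᵢyᵢ = 7·0 + 800·8 + 150·3 + 300·12 + 150·12 + 900·6 = 17650.
x* = 8950/2307 = 3.88, y* = 17650/2307 = 7.65.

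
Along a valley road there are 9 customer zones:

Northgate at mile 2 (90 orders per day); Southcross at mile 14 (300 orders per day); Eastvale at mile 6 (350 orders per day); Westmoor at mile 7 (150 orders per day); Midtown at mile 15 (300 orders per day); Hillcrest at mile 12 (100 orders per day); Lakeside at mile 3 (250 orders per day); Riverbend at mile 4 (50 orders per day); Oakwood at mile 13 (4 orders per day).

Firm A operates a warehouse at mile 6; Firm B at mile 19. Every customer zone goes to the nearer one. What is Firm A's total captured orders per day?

The indifferent point is the midpoint (6+19)/2 = 12.5; customer zones left of it (closer to Firm A at 6) go to Firm A, those right go to Firm B.
  Northgate at 2 (w=90) → Firm A
  Lakeside at 3 (w=250) → Firm A
  Riverbend at 4 (w=50) → Firm A
  Eastvale at 6 (w=350) → Firm A
  Westmoor at 7 (w=150) → Firm A
  Hillcrest at 12 (w=100) → Firm A
  Oakwood at 13 (w=4) → Firm B
  Southcross at 14 (w=300) → Firm B
  Midtown at 15 (w=300) → Firm B
Firm A captures 990; Firm B captures 604.

990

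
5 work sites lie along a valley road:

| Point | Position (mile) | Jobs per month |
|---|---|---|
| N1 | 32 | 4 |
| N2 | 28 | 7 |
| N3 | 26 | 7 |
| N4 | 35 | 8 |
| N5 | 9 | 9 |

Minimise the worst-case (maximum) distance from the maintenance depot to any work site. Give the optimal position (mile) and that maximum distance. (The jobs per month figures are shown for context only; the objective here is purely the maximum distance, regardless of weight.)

location 22, max distance 13

The 1-center on a line is the midpoint of the two extreme points: leftmost at 9, rightmost at 35.
Optimal location = (9 + 35)/2 = 22; maximum distance = (35 − 9)/2 = 13.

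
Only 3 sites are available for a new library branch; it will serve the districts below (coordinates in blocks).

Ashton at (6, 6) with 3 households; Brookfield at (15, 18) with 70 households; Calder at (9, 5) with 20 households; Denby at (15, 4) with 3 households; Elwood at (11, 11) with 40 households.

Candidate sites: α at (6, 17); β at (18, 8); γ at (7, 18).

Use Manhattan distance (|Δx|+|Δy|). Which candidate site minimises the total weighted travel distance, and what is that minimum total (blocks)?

Total weighted distance at each candidate:
  α (6, 17): total = 1539
  β (18, 8): total = 1613
  γ (7, 18): total = 1405
Minimum is at γ with total 1405 blocks.

γ, total 1405 blocks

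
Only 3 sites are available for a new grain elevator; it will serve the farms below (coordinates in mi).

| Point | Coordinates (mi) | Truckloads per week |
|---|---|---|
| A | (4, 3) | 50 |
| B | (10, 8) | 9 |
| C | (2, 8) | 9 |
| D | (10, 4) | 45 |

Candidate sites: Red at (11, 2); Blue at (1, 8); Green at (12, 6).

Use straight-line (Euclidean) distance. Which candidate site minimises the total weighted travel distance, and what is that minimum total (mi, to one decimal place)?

Total weighted distance at each candidate:
  Red (11, 2): total = 606.3
  Blue (1, 8): total = 824.7
  Green (12, 6): total = 671.7
Minimum is at Red with total 606.3 mi.

Red, total 606.3 mi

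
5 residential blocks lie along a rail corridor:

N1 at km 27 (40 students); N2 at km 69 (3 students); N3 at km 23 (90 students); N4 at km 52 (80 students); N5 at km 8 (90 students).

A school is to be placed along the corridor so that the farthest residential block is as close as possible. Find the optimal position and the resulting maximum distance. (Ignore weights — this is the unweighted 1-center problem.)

location 38.5, max distance 30.5

The 1-center on a line is the midpoint of the two extreme points: leftmost at 8, rightmost at 69.
Optimal location = (8 + 69)/2 = 38.5; maximum distance = (69 − 8)/2 = 30.5.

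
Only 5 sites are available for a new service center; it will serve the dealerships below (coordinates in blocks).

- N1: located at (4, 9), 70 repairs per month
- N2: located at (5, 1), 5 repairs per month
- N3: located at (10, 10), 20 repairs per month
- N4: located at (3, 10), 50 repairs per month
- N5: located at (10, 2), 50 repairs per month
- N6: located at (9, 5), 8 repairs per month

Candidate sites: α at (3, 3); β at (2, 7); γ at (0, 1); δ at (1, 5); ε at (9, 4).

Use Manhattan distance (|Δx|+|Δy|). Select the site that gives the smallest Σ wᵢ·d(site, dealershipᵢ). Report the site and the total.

Total weighted distance at each candidate:
  α (3, 3): total = 1604
  β (2, 7): total = 1467
  γ (0, 1): total = 2499
  δ (1, 5): total = 1824
  ε (9, 4): total = 1633
Minimum is at β with total 1467 blocks.

β, total 1467 blocks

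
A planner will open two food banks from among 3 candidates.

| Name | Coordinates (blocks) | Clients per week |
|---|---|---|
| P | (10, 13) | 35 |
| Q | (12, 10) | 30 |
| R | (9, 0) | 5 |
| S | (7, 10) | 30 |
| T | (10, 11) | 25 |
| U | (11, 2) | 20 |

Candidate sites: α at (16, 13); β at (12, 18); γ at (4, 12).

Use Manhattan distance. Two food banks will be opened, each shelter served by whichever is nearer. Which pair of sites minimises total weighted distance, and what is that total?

{α, γ}, total 1150

Evaluate every pair (each demand assigned to the nearer of the two):
  {α, γ}: total = 1150
  {β, γ}: total = 1235
  {α, β}: total = 1400
Best pair: {α, γ} with total 1150.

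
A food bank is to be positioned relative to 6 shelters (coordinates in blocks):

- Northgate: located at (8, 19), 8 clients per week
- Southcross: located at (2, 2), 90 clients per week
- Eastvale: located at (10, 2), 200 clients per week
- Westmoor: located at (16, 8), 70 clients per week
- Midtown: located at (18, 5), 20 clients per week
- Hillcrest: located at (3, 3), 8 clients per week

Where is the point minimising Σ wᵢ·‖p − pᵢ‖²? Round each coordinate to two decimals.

The minimiser of Σwᵢ‖p−pᵢ‖² is the weighted centroid p* = (Σwᵢpᵢ)/(Σwᵢ).
Σwᵢ = 396.
Σwᵢxᵢ = 8·8 + 90·2 + 200·10 + 70·16 + 20·18 + 8·3 = 3748.
Σwᵢyᵢ = 8·19 + 90·2 + 200·2 + 70·8 + 20·5 + 8·3 = 1416.
x* = 3748/396 = 9.46, y* = 1416/396 = 3.58.

(9.46, 3.58)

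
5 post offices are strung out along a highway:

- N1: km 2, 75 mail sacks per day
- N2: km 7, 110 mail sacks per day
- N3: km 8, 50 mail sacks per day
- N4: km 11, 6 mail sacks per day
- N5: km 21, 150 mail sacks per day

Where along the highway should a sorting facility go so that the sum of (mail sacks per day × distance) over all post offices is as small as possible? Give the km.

x = 8

For a sum of weighted absolute distances on a line, the optimum is the weighted median (not the mean). Total weight W = 391; half-weight = 195.5.
Sort by position and accumulate weight:
  km 2 (N1, w=75) → cum 75
  km 7 (N2, w=110) → cum 185
  km 8 (N3, w=50) → cum 235  ≥ 195.5 → median here
  km 11 (N4, w=6) → cum 241
  km 21 (N5, w=150) → cum 391
Optimal location: km 8.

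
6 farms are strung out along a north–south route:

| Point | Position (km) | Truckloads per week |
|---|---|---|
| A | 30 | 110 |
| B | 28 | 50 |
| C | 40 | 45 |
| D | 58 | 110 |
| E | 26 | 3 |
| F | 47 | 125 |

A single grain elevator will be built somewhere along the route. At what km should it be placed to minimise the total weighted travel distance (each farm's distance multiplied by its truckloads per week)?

For a sum of weighted absolute distances on a line, the optimum is the weighted median (not the mean). Total weight W = 443; half-weight = 221.5.
Sort by position and accumulate weight:
  km 26 (E, w=3) → cum 3
  km 28 (B, w=50) → cum 53
  km 30 (A, w=110) → cum 163
  km 40 (C, w=45) → cum 208
  km 47 (F, w=125) → cum 333  ≥ 221.5 → median here
  km 58 (D, w=110) → cum 443
Optimal location: km 47.

x = 47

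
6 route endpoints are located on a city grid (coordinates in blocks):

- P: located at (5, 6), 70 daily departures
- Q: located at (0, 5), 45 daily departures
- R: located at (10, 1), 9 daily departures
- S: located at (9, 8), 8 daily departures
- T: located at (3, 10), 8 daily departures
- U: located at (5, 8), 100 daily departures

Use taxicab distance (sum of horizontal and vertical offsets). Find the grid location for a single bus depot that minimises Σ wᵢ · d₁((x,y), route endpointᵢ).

Manhattan distance separates: Σwᵢ(|x−xᵢ|+|y−yᵢ|) = Σwᵢ|x−xᵢ| + Σwᵢ|y−yᵢ|, so x and y are optimised independently as 1-D weighted medians.
Total weight W = 240; half = 120.
x-coordinate, sorted with cumulative weight:
  x=0 (Q, w=45) cum 45
  x=3 (T, w=8) cum 53
  x=5 (P, w=70) cum 123  ← median
  x=5 (U, w=100) cum 223
  x=9 (S, w=8) cum 231
  x=10 (R, w=9) cum 240
⇒ x* = 5
y-coordinate, sorted with cumulative weight:
  y=1 (R, w=9) cum 9
  y=5 (Q, w=45) cum 54
  y=6 (P, w=70) cum 124  ← median
  y=8 (S, w=8) cum 132
  y=8 (U, w=100) cum 232
  y=10 (T, w=8) cum 240
⇒ y* = 6

(5, 6)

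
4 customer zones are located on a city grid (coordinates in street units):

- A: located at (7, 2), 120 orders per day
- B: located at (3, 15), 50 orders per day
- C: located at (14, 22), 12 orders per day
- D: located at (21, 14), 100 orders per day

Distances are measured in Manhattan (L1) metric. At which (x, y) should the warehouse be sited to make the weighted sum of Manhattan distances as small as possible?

(7, 14)

Manhattan distance separates: Σwᵢ(|x−xᵢ|+|y−yᵢ|) = Σwᵢ|x−xᵢ| + Σwᵢ|y−yᵢ|, so x and y are optimised independently as 1-D weighted medians.
Total weight W = 282; half = 141.
x-coordinate, sorted with cumulative weight:
  x=3 (B, w=50) cum 50
  x=7 (A, w=120) cum 170  ← median
  x=14 (C, w=12) cum 182
  x=21 (D, w=100) cum 282
⇒ x* = 7
y-coordinate, sorted with cumulative weight:
  y=2 (A, w=120) cum 120
  y=14 (D, w=100) cum 220  ← median
  y=15 (B, w=50) cum 270
  y=22 (C, w=12) cum 282
⇒ y* = 14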